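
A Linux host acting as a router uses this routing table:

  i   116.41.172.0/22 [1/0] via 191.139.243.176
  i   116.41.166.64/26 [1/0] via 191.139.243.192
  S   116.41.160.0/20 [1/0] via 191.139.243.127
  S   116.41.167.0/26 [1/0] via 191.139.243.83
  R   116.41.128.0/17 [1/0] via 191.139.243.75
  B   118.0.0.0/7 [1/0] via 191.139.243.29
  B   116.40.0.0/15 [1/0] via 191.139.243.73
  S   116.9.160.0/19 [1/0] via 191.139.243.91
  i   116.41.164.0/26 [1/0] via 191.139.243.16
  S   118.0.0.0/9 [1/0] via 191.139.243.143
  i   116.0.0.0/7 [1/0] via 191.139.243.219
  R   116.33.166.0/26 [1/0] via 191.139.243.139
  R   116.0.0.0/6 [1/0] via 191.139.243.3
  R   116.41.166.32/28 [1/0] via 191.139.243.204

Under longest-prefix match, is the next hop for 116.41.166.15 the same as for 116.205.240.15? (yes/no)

no

116.41.166.15: longest match 116.41.160.0/20 -> 191.139.243.127
116.205.240.15: longest match 116.0.0.0/7 -> 191.139.243.219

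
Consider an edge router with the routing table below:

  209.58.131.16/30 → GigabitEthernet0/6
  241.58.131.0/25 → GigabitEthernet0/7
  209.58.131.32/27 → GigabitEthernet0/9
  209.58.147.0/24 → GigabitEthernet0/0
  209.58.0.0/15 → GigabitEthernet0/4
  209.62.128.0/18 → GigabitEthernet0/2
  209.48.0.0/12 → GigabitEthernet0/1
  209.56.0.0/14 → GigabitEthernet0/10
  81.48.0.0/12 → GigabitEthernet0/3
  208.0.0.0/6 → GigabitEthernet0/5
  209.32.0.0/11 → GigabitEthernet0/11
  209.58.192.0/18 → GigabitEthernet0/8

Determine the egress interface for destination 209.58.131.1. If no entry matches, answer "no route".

GigabitEthernet0/4

Routes whose prefix contains 209.58.131.1:
  208.0.0.0/6 (208.0.0.0 - 211.255.255.255) -> GigabitEthernet0/5
  209.32.0.0/11 (209.32.0.0 - 209.63.255.255) -> GigabitEthernet0/11
  209.48.0.0/12 (209.48.0.0 - 209.63.255.255) -> GigabitEthernet0/1
  209.56.0.0/14 (209.56.0.0 - 209.59.255.255) -> GigabitEthernet0/10
  209.58.0.0/15 (209.58.0.0 - 209.59.255.255) -> GigabitEthernet0/4
More-specific entries that do NOT match:
  209.58.131.16/30 (209.58.131.16 - 209.58.131.19) does not contain 209.58.131.1
  209.58.131.32/27 (209.58.131.32 - 209.58.131.63) does not contain 209.58.131.1
  241.58.131.0/25 (241.58.131.0 - 241.58.131.127) does not contain 209.58.131.1
  209.58.147.0/24 (209.58.147.0 - 209.58.147.255) does not contain 209.58.131.1
  209.62.128.0/18 (209.62.128.0 - 209.62.191.255) does not contain 209.58.131.1
  209.58.192.0/18 (209.58.192.0 - 209.58.255.255) does not contain 209.58.131.1
Longest matching prefix is /15 -> interface GigabitEthernet0/4.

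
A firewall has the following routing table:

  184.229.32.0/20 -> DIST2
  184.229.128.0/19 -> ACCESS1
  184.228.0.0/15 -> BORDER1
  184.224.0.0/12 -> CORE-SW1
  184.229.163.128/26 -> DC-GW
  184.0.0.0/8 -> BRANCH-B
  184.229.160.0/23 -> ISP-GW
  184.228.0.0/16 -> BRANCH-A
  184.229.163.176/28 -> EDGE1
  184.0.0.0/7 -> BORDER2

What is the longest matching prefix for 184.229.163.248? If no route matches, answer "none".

184.228.0.0/15

Entries matching 184.229.163.248:
  184.0.0.0/7 (184.0.0.0 - 185.255.255.255)
  184.0.0.0/8 (184.0.0.0 - 184.255.255.255)
  184.224.0.0/12 (184.224.0.0 - 184.239.255.255)
  184.228.0.0/15 (184.228.0.0 - 184.229.255.255)
Most specific is 184.228.0.0/15.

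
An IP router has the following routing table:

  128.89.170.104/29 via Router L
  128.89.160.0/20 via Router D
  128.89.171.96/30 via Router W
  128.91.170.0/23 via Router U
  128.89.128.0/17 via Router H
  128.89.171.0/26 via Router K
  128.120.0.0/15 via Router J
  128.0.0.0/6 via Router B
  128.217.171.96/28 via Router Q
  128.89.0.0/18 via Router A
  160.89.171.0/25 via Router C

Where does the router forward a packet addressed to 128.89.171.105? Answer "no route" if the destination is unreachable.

Router D

Routes whose prefix contains 128.89.171.105:
  128.0.0.0/6 (128.0.0.0 - 131.255.255.255) -> Router B
  128.89.128.0/17 (128.89.128.0 - 128.89.255.255) -> Router H
  128.89.160.0/20 (128.89.160.0 - 128.89.175.255) -> Router D
More-specific entries that do NOT match:
  128.89.171.96/30 (128.89.171.96 - 128.89.171.99) does not contain 128.89.171.105
  128.89.170.104/29 (128.89.170.104 - 128.89.170.111) does not contain 128.89.171.105
  128.217.171.96/28 (128.217.171.96 - 128.217.171.111) does not contain 128.89.171.105
  128.89.171.0/26 (128.89.171.0 - 128.89.171.63) does not contain 128.89.171.105
  160.89.171.0/25 (160.89.171.0 - 160.89.171.127) does not contain 128.89.171.105
  128.91.170.0/23 (128.91.170.0 - 128.91.171.255) does not contain 128.89.171.105
Longest matching prefix is /20 -> next hop Router D.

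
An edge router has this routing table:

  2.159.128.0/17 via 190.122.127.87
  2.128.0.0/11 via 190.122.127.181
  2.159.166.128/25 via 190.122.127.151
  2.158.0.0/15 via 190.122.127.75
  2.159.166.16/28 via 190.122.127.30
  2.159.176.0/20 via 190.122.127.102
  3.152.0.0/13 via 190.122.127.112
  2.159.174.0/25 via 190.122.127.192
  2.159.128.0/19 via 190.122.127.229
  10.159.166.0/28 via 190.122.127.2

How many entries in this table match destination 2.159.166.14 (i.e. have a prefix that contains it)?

Prefixes containing 2.159.166.14:
  2.128.0.0/11 (2.128.0.0 - 2.159.255.255)
  2.158.0.0/15 (2.158.0.0 - 2.159.255.255)
  2.159.128.0/17 (2.159.128.0 - 2.159.255.255)
Total matching entries: 3.

3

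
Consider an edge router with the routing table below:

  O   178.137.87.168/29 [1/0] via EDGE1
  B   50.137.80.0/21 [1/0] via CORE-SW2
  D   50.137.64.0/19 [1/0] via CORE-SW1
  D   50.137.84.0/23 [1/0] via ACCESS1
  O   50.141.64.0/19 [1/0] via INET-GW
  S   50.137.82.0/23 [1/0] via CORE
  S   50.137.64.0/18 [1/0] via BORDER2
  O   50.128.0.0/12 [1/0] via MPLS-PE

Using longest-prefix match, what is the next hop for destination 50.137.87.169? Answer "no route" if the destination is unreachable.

CORE-SW2

Routes whose prefix contains 50.137.87.169:
  50.128.0.0/12 (50.128.0.0 - 50.143.255.255) -> MPLS-PE
  50.137.64.0/18 (50.137.64.0 - 50.137.127.255) -> BORDER2
  50.137.64.0/19 (50.137.64.0 - 50.137.95.255) -> CORE-SW1
  50.137.80.0/21 (50.137.80.0 - 50.137.87.255) -> CORE-SW2
More-specific entries that do NOT match:
  178.137.87.168/29 (178.137.87.168 - 178.137.87.175) does not contain 50.137.87.169
  50.137.84.0/23 (50.137.84.0 - 50.137.85.255) does not contain 50.137.87.169
  50.137.82.0/23 (50.137.82.0 - 50.137.83.255) does not contain 50.137.87.169
Longest matching prefix is /21 -> next hop CORE-SW2.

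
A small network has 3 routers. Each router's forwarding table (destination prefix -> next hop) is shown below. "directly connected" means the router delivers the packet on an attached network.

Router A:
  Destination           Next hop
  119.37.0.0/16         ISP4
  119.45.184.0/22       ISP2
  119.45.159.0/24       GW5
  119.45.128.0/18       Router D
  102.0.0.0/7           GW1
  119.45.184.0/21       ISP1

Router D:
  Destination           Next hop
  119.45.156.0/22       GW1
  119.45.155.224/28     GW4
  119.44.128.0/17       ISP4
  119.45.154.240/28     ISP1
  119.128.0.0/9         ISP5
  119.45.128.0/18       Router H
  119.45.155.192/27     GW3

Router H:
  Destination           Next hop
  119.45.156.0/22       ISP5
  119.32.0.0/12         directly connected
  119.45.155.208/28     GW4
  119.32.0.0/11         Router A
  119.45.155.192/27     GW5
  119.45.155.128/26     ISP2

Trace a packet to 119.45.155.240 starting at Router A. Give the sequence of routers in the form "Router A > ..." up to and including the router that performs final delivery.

Router A > Router D > Router H

At Router A: longest match for 119.45.155.240 is 119.45.128.0/18 -> Router D
At Router D: longest match for 119.45.155.240 is 119.45.128.0/18 -> Router H
At Router H: longest match for 119.45.155.240 is 119.32.0.0/12 -> directly connected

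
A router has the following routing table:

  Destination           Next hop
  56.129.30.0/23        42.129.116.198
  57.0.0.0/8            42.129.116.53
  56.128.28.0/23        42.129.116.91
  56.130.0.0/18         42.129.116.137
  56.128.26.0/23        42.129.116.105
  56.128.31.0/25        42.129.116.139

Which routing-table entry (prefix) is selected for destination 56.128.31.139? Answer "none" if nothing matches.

56.128.31.139 is outside every listed prefix and there is no default route.

none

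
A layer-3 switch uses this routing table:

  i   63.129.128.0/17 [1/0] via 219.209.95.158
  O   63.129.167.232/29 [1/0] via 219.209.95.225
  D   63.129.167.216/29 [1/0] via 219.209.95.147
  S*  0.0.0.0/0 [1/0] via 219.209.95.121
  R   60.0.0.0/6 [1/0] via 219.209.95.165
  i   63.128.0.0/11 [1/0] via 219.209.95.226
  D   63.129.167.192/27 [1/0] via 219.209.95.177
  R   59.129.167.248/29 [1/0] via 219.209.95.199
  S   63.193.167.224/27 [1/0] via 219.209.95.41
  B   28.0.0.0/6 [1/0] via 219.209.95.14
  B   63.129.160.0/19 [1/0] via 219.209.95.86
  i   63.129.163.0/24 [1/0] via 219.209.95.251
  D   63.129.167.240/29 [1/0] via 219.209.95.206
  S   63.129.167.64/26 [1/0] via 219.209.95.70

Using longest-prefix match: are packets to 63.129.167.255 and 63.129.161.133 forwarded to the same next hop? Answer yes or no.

yes

63.129.167.255: longest match 63.129.160.0/19 -> 219.209.95.86
63.129.161.133: longest match 63.129.160.0/19 -> 219.209.95.86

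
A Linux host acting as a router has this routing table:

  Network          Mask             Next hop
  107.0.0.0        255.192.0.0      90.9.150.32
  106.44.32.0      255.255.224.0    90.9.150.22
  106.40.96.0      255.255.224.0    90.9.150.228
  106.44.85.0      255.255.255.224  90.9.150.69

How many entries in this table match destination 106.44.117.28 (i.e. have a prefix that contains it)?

No listed prefix contains 106.44.117.28.
Total matching entries: 0.

0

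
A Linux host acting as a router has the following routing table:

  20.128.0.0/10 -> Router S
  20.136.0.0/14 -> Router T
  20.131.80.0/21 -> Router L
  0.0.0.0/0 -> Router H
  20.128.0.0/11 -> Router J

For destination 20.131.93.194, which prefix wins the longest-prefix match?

Entries matching 20.131.93.194:
  0.0.0.0/0 (default, matches everything)
  20.128.0.0/10 (20.128.0.0 - 20.191.255.255)
  20.128.0.0/11 (20.128.0.0 - 20.159.255.255)
Most specific is 20.128.0.0/11.

20.128.0.0/11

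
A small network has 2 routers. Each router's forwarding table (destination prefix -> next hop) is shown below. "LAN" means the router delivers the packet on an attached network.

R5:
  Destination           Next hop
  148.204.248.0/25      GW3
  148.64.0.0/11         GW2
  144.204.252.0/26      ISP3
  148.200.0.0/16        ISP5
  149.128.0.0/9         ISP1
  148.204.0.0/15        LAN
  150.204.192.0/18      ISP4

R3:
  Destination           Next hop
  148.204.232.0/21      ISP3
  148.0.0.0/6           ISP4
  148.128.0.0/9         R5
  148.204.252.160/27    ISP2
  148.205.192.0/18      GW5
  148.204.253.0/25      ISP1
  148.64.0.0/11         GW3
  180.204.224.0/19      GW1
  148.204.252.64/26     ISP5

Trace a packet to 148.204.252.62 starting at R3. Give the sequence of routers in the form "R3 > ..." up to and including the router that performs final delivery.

At R3: longest match for 148.204.252.62 is 148.128.0.0/9 -> R5
At R5: longest match for 148.204.252.62 is 148.204.0.0/15 -> LAN

R3 > R5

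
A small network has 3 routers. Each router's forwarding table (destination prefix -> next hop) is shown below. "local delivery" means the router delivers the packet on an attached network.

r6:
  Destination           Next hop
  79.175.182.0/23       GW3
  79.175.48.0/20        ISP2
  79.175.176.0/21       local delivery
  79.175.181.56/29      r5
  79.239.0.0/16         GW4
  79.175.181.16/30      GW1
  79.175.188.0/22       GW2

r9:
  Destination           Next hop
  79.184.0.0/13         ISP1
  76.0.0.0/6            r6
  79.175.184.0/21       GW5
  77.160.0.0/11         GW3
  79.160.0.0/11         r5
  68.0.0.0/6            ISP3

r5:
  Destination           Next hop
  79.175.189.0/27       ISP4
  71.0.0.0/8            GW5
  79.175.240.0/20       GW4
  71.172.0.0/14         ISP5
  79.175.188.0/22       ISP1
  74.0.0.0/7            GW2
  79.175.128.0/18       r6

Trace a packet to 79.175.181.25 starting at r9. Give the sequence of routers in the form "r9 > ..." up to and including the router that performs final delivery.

r9 > r5 > r6

At r9: longest match for 79.175.181.25 is 79.160.0.0/11 -> r5
At r5: longest match for 79.175.181.25 is 79.175.128.0/18 -> r6
At r6: longest match for 79.175.181.25 is 79.175.176.0/21 -> local delivery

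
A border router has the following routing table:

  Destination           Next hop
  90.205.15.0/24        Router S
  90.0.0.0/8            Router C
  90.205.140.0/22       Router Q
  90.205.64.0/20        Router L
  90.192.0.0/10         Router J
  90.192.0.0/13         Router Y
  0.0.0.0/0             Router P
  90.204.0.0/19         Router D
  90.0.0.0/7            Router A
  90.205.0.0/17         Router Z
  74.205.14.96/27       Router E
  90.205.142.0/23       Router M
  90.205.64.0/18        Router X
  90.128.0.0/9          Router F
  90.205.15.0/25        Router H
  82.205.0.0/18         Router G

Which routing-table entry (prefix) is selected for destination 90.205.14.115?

90.205.0.0/17

Entries matching 90.205.14.115:
  0.0.0.0/0 (default, matches everything)
  90.0.0.0/7 (90.0.0.0 - 91.255.255.255)
  90.0.0.0/8 (90.0.0.0 - 90.255.255.255)
  90.128.0.0/9 (90.128.0.0 - 90.255.255.255)
  90.192.0.0/10 (90.192.0.0 - 90.255.255.255)
  90.205.0.0/17 (90.205.0.0 - 90.205.127.255)
Most specific is 90.205.0.0/17.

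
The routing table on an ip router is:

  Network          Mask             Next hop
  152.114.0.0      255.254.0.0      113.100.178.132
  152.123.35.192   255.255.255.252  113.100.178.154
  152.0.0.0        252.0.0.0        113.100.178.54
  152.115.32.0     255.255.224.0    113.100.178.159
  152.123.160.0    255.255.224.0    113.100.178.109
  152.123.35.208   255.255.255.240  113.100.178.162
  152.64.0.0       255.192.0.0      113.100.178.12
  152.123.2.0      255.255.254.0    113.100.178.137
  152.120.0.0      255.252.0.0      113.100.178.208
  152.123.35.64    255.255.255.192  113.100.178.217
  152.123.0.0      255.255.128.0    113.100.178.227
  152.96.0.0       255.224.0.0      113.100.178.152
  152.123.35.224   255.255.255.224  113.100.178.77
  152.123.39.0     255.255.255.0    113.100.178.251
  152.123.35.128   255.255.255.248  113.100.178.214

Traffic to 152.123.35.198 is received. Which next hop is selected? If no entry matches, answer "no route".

113.100.178.227

Routes whose prefix contains 152.123.35.198:
  152.0.0.0/6 (152.0.0.0 - 155.255.255.255) -> 113.100.178.54
  152.64.0.0/10 (152.64.0.0 - 152.127.255.255) -> 113.100.178.12
  152.96.0.0/11 (152.96.0.0 - 152.127.255.255) -> 113.100.178.152
  152.120.0.0/14 (152.120.0.0 - 152.123.255.255) -> 113.100.178.208
  152.123.0.0/17 (152.123.0.0 - 152.123.127.255) -> 113.100.178.227
More-specific entries that do NOT match:
  152.123.35.192/30 (152.123.35.192 - 152.123.35.195) does not contain 152.123.35.198
  152.123.35.128/29 (152.123.35.128 - 152.123.35.135) does not contain 152.123.35.198
  152.123.35.208/28 (152.123.35.208 - 152.123.35.223) does not contain 152.123.35.198
  152.123.35.224/27 (152.123.35.224 - 152.123.35.255) does not contain 152.123.35.198
  152.123.35.64/26 (152.123.35.64 - 152.123.35.127) does not contain 152.123.35.198
  152.123.39.0/24 (152.123.39.0 - 152.123.39.255) does not contain 152.123.35.198
  152.123.2.0/23 (152.123.2.0 - 152.123.3.255) does not contain 152.123.35.198
  152.115.32.0/19 (152.115.32.0 - 152.115.63.255) does not contain 152.123.35.198
  152.123.160.0/19 (152.123.160.0 - 152.123.191.255) does not contain 152.123.35.198
Longest matching prefix is /17 -> next hop 113.100.178.227.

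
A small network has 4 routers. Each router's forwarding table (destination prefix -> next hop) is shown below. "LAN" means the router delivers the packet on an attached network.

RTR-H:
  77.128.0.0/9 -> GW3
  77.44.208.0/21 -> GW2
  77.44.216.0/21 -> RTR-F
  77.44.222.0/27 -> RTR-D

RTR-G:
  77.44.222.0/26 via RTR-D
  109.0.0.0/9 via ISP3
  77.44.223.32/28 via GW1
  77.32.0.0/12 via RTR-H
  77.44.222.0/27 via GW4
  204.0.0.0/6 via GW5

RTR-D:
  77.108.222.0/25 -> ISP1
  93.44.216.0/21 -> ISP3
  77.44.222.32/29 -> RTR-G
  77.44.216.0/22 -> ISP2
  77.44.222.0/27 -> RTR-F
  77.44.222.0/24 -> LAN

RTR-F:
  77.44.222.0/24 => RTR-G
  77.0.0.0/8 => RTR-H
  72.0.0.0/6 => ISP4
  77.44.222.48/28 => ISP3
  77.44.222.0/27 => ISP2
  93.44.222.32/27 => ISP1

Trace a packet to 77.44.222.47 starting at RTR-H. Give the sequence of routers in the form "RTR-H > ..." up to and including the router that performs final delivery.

RTR-H > RTR-F > RTR-G > RTR-D

At RTR-H: longest match for 77.44.222.47 is 77.44.216.0/21 -> RTR-F
At RTR-F: longest match for 77.44.222.47 is 77.44.222.0/24 -> RTR-G
At RTR-G: longest match for 77.44.222.47 is 77.44.222.0/26 -> RTR-D
At RTR-D: longest match for 77.44.222.47 is 77.44.222.0/24 -> LAN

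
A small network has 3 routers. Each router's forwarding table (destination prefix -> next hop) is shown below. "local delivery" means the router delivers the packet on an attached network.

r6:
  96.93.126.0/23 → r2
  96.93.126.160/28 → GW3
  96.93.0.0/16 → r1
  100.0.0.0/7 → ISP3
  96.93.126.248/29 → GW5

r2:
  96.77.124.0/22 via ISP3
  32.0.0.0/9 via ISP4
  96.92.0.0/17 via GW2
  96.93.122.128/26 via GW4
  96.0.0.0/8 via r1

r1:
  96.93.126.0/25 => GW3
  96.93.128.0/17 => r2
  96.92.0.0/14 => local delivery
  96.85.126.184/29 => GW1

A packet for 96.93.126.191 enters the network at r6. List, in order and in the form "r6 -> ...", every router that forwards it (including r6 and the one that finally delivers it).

r6 -> r2 -> r1

At r6: longest match for 96.93.126.191 is 96.93.126.0/23 -> r2
At r2: longest match for 96.93.126.191 is 96.0.0.0/8 -> r1
At r1: longest match for 96.93.126.191 is 96.92.0.0/14 -> local delivery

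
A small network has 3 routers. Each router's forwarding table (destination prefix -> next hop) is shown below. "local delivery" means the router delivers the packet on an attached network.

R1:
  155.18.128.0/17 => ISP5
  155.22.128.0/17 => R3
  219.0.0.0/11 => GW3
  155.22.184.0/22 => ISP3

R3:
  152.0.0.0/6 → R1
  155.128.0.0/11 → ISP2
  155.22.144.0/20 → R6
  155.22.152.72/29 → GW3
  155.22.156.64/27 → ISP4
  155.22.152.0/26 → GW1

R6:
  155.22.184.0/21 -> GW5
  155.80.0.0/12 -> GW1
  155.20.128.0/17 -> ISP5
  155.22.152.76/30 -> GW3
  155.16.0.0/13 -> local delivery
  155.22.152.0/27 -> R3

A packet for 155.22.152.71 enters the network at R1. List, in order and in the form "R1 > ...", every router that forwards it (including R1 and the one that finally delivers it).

R1 > R3 > R6

At R1: longest match for 155.22.152.71 is 155.22.128.0/17 -> R3
At R3: longest match for 155.22.152.71 is 155.22.144.0/20 -> R6
At R6: longest match for 155.22.152.71 is 155.16.0.0/13 -> local delivery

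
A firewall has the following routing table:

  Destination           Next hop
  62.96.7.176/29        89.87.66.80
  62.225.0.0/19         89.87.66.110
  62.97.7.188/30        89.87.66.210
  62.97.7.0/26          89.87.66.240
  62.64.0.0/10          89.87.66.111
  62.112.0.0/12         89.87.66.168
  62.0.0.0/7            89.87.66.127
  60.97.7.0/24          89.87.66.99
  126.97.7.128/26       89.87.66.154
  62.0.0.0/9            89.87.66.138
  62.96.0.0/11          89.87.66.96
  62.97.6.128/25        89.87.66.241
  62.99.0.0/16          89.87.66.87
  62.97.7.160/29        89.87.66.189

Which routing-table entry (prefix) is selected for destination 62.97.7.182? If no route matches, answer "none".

Entries matching 62.97.7.182:
  62.0.0.0/7 (62.0.0.0 - 63.255.255.255)
  62.0.0.0/9 (62.0.0.0 - 62.127.255.255)
  62.64.0.0/10 (62.64.0.0 - 62.127.255.255)
  62.96.0.0/11 (62.96.0.0 - 62.127.255.255)
Most specific is 62.96.0.0/11.

62.96.0.0/11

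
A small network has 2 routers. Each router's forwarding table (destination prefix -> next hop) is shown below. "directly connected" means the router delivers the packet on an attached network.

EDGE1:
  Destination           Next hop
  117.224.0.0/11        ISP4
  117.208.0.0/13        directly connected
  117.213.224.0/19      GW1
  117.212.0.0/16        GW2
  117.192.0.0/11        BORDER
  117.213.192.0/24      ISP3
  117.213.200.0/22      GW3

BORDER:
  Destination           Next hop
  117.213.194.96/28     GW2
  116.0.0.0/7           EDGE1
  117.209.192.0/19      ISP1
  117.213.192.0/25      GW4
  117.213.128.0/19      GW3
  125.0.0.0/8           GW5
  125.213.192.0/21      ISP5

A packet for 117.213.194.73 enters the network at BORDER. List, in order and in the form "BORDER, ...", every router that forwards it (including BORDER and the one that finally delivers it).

At BORDER: longest match for 117.213.194.73 is 116.0.0.0/7 -> EDGE1
At EDGE1: longest match for 117.213.194.73 is 117.208.0.0/13 -> directly connected

BORDER, EDGE1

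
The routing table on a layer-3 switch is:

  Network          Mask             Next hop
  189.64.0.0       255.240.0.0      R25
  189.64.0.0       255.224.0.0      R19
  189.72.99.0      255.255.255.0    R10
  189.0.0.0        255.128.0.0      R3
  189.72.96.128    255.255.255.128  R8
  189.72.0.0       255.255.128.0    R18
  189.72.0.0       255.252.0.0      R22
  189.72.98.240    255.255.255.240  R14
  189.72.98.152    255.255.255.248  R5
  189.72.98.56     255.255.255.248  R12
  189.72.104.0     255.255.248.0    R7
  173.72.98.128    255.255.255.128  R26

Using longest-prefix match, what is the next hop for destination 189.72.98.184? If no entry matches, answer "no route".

Routes whose prefix contains 189.72.98.184:
  189.0.0.0/9 (189.0.0.0 - 189.127.255.255) -> R3
  189.64.0.0/11 (189.64.0.0 - 189.95.255.255) -> R19
  189.64.0.0/12 (189.64.0.0 - 189.79.255.255) -> R25
  189.72.0.0/14 (189.72.0.0 - 189.75.255.255) -> R22
  189.72.0.0/17 (189.72.0.0 - 189.72.127.255) -> R18
More-specific entries that do NOT match:
  189.72.98.152/29 (189.72.98.152 - 189.72.98.159) does not contain 189.72.98.184
  189.72.98.56/29 (189.72.98.56 - 189.72.98.63) does not contain 189.72.98.184
  189.72.98.240/28 (189.72.98.240 - 189.72.98.255) does not contain 189.72.98.184
  189.72.96.128/25 (189.72.96.128 - 189.72.96.255) does not contain 189.72.98.184
  173.72.98.128/25 (173.72.98.128 - 173.72.98.255) does not contain 189.72.98.184
  189.72.99.0/24 (189.72.99.0 - 189.72.99.255) does not contain 189.72.98.184
  189.72.104.0/21 (189.72.104.0 - 189.72.111.255) does not contain 189.72.98.184
Longest matching prefix is /17 -> next hop R18.

R18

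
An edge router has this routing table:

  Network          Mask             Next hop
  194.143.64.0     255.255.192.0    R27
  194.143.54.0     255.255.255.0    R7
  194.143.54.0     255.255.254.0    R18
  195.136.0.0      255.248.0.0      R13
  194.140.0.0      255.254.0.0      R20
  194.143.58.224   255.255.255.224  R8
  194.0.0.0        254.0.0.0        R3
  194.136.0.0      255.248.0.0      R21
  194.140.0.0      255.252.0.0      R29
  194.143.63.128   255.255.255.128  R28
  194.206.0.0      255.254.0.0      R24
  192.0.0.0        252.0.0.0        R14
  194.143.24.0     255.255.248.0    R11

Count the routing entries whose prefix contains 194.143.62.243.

4

Prefixes containing 194.143.62.243:
  192.0.0.0/6 (192.0.0.0 - 195.255.255.255)
  194.0.0.0/7 (194.0.0.0 - 195.255.255.255)
  194.136.0.0/13 (194.136.0.0 - 194.143.255.255)
  194.140.0.0/14 (194.140.0.0 - 194.143.255.255)
Total matching entries: 4.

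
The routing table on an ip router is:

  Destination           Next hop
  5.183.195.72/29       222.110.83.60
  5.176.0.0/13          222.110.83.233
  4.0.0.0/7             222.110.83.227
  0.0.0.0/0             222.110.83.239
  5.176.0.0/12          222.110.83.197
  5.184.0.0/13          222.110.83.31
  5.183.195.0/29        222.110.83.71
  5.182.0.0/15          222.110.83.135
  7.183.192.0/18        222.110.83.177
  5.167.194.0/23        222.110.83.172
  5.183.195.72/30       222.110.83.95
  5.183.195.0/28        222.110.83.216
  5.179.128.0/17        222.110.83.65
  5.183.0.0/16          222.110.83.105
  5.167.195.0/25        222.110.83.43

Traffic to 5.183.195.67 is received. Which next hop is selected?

Routes whose prefix contains 5.183.195.67:
  0.0.0.0/0 (default, matches everything) -> 222.110.83.239
  4.0.0.0/7 (4.0.0.0 - 5.255.255.255) -> 222.110.83.227
  5.176.0.0/12 (5.176.0.0 - 5.191.255.255) -> 222.110.83.197
  5.176.0.0/13 (5.176.0.0 - 5.183.255.255) -> 222.110.83.233
  5.182.0.0/15 (5.182.0.0 - 5.183.255.255) -> 222.110.83.135
  5.183.0.0/16 (5.183.0.0 - 5.183.255.255) -> 222.110.83.105
More-specific entries that do NOT match:
  5.183.195.72/30 (5.183.195.72 - 5.183.195.75) does not contain 5.183.195.67
  5.183.195.72/29 (5.183.195.72 - 5.183.195.79) does not contain 5.183.195.67
  5.183.195.0/29 (5.183.195.0 - 5.183.195.7) does not contain 5.183.195.67
  5.183.195.0/28 (5.183.195.0 - 5.183.195.15) does not contain 5.183.195.67
  5.167.195.0/25 (5.167.195.0 - 5.167.195.127) does not contain 5.183.195.67
  5.167.194.0/23 (5.167.194.0 - 5.167.195.255) does not contain 5.183.195.67
  7.183.192.0/18 (7.183.192.0 - 7.183.255.255) does not contain 5.183.195.67
  5.179.128.0/17 (5.179.128.0 - 5.179.255.255) does not contain 5.183.195.67
Longest matching prefix is /16 -> next hop 222.110.83.105.

222.110.83.105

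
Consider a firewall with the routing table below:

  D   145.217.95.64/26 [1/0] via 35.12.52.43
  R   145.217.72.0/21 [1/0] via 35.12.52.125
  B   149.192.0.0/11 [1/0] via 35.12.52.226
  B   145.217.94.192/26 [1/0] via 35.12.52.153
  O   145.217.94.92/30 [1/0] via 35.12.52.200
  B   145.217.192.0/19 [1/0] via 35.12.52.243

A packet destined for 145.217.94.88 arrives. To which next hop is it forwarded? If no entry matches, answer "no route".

no route

No entry's prefix contains 145.217.94.88; there is no default route.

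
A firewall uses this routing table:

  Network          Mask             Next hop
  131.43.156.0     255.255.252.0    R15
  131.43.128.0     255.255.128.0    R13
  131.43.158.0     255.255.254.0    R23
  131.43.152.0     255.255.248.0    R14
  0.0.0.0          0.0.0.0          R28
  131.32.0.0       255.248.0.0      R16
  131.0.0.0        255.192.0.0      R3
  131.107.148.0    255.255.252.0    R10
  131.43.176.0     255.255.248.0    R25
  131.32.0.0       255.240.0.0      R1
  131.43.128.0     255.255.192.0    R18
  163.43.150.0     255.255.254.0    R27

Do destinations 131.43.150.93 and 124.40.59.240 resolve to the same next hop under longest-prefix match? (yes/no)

no

131.43.150.93: longest match 131.43.128.0/18 -> R18
124.40.59.240: longest match 0.0.0.0/0 -> R28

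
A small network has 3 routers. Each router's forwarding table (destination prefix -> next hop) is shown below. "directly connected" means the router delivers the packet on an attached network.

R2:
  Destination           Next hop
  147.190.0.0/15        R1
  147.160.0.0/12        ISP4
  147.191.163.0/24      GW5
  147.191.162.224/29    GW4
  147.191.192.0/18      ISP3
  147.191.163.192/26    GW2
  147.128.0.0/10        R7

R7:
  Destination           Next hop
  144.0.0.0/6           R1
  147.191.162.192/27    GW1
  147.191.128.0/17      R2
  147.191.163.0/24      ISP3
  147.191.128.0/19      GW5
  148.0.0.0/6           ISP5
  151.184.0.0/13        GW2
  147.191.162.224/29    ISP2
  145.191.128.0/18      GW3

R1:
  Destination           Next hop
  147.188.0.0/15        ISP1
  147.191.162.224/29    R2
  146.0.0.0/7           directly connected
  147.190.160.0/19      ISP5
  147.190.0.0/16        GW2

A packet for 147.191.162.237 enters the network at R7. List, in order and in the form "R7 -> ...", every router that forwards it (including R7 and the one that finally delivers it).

R7 -> R2 -> R1

At R7: longest match for 147.191.162.237 is 147.191.128.0/17 -> R2
At R2: longest match for 147.191.162.237 is 147.190.0.0/15 -> R1
At R1: longest match for 147.191.162.237 is 146.0.0.0/7 -> directly connected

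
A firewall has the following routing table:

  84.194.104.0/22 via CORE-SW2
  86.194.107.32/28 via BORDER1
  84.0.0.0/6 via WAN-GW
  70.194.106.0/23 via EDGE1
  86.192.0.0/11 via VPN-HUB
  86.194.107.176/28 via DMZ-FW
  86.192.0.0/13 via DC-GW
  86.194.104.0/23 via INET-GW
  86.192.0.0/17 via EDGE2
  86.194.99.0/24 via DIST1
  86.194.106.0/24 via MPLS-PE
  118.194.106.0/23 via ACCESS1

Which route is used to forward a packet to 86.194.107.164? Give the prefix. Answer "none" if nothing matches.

Entries matching 86.194.107.164:
  84.0.0.0/6 (84.0.0.0 - 87.255.255.255)
  86.192.0.0/11 (86.192.0.0 - 86.223.255.255)
  86.192.0.0/13 (86.192.0.0 - 86.199.255.255)
Most specific is 86.192.0.0/13.

86.192.0.0/13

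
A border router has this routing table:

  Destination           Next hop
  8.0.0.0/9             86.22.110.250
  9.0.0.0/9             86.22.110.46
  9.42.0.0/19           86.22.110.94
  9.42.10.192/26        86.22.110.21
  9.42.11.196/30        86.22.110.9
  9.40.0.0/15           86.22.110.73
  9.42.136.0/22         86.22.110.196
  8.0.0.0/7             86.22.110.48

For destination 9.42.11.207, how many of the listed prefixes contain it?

Prefixes containing 9.42.11.207:
  8.0.0.0/7 (8.0.0.0 - 9.255.255.255)
  9.0.0.0/9 (9.0.0.0 - 9.127.255.255)
  9.42.0.0/19 (9.42.0.0 - 9.42.31.255)
Total matching entries: 3.

3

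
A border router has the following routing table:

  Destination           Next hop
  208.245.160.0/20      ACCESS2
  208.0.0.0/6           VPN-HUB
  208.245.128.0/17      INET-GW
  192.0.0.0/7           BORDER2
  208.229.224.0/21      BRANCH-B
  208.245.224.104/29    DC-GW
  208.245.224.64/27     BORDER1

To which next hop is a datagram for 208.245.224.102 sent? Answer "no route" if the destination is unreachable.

Routes whose prefix contains 208.245.224.102:
  208.0.0.0/6 (208.0.0.0 - 211.255.255.255) -> VPN-HUB
  208.245.128.0/17 (208.245.128.0 - 208.245.255.255) -> INET-GW
More-specific entries that do NOT match:
  208.245.224.104/29 (208.245.224.104 - 208.245.224.111) does not contain 208.245.224.102
  208.245.224.64/27 (208.245.224.64 - 208.245.224.95) does not contain 208.245.224.102
  208.229.224.0/21 (208.229.224.0 - 208.229.231.255) does not contain 208.245.224.102
  208.245.160.0/20 (208.245.160.0 - 208.245.175.255) does not contain 208.245.224.102
Longest matching prefix is /17 -> next hop INET-GW.

INET-GW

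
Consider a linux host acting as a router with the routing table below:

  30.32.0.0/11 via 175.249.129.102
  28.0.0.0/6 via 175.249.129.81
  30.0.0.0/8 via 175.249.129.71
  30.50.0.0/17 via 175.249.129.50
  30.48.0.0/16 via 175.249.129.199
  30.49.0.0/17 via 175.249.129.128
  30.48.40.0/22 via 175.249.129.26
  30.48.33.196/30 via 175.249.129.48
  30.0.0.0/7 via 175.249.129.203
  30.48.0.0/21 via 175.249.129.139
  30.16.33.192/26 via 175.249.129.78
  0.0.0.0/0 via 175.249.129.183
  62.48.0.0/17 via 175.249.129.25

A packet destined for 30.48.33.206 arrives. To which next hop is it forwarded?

175.249.129.199

Routes whose prefix contains 30.48.33.206:
  0.0.0.0/0 (default, matches everything) -> 175.249.129.183
  28.0.0.0/6 (28.0.0.0 - 31.255.255.255) -> 175.249.129.81
  30.0.0.0/7 (30.0.0.0 - 31.255.255.255) -> 175.249.129.203
  30.0.0.0/8 (30.0.0.0 - 30.255.255.255) -> 175.249.129.71
  30.32.0.0/11 (30.32.0.0 - 30.63.255.255) -> 175.249.129.102
  30.48.0.0/16 (30.48.0.0 - 30.48.255.255) -> 175.249.129.199
More-specific entries that do NOT match:
  30.48.33.196/30 (30.48.33.196 - 30.48.33.199) does not contain 30.48.33.206
  30.16.33.192/26 (30.16.33.192 - 30.16.33.255) does not contain 30.48.33.206
  30.48.40.0/22 (30.48.40.0 - 30.48.43.255) does not contain 30.48.33.206
  30.48.0.0/21 (30.48.0.0 - 30.48.7.255) does not contain 30.48.33.206
  30.50.0.0/17 (30.50.0.0 - 30.50.127.255) does not contain 30.48.33.206
  30.49.0.0/17 (30.49.0.0 - 30.49.127.255) does not contain 30.48.33.206
  62.48.0.0/17 (62.48.0.0 - 62.48.127.255) does not contain 30.48.33.206
Longest matching prefix is /16 -> next hop 175.249.129.199.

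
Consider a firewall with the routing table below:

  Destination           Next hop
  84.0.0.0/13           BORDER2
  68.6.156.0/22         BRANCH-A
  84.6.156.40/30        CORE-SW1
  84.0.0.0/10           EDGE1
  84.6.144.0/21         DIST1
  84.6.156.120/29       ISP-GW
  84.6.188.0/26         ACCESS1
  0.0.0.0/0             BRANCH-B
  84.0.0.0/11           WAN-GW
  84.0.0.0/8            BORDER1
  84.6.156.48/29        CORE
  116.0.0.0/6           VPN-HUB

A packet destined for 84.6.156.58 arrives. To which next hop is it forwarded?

BORDER2

Routes whose prefix contains 84.6.156.58:
  0.0.0.0/0 (default, matches everything) -> BRANCH-B
  84.0.0.0/8 (84.0.0.0 - 84.255.255.255) -> BORDER1
  84.0.0.0/10 (84.0.0.0 - 84.63.255.255) -> EDGE1
  84.0.0.0/11 (84.0.0.0 - 84.31.255.255) -> WAN-GW
  84.0.0.0/13 (84.0.0.0 - 84.7.255.255) -> BORDER2
More-specific entries that do NOT match:
  84.6.156.40/30 (84.6.156.40 - 84.6.156.43) does not contain 84.6.156.58
  84.6.156.120/29 (84.6.156.120 - 84.6.156.127) does not contain 84.6.156.58
  84.6.156.48/29 (84.6.156.48 - 84.6.156.55) does not contain 84.6.156.58
  84.6.188.0/26 (84.6.188.0 - 84.6.188.63) does not contain 84.6.156.58
  68.6.156.0/22 (68.6.156.0 - 68.6.159.255) does not contain 84.6.156.58
  84.6.144.0/21 (84.6.144.0 - 84.6.151.255) does not contain 84.6.156.58
Longest matching prefix is /13 -> next hop BORDER2.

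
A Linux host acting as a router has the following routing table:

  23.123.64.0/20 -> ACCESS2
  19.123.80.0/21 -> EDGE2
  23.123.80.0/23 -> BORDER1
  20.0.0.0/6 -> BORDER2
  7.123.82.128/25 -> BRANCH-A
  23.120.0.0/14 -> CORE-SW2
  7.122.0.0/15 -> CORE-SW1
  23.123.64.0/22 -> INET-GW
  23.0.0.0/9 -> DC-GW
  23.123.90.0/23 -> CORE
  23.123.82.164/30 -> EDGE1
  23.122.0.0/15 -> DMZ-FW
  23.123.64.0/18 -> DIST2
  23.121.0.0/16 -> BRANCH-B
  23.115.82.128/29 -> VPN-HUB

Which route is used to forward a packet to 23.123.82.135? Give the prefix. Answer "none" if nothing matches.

23.123.64.0/18

Entries matching 23.123.82.135:
  20.0.0.0/6 (20.0.0.0 - 23.255.255.255)
  23.0.0.0/9 (23.0.0.0 - 23.127.255.255)
  23.120.0.0/14 (23.120.0.0 - 23.123.255.255)
  23.122.0.0/15 (23.122.0.0 - 23.123.255.255)
  23.123.64.0/18 (23.123.64.0 - 23.123.127.255)
Most specific is 23.123.64.0/18.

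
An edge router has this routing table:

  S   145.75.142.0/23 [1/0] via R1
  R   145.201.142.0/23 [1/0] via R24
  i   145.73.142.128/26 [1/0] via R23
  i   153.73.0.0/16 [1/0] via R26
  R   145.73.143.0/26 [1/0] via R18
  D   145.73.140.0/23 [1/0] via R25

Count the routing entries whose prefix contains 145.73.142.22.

No listed prefix contains 145.73.142.22.
Total matching entries: 0.

0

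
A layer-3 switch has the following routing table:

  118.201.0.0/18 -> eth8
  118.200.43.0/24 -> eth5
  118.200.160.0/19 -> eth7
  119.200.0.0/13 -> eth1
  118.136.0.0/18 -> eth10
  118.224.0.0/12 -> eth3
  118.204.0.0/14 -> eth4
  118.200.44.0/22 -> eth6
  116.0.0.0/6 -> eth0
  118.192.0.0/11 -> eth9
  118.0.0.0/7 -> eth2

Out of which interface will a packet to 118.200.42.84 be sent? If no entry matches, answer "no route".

eth9

Routes whose prefix contains 118.200.42.84:
  116.0.0.0/6 (116.0.0.0 - 119.255.255.255) -> eth0
  118.0.0.0/7 (118.0.0.0 - 119.255.255.255) -> eth2
  118.192.0.0/11 (118.192.0.0 - 118.223.255.255) -> eth9
More-specific entries that do NOT match:
  118.200.43.0/24 (118.200.43.0 - 118.200.43.255) does not contain 118.200.42.84
  118.200.44.0/22 (118.200.44.0 - 118.200.47.255) does not contain 118.200.42.84
  118.200.160.0/19 (118.200.160.0 - 118.200.191.255) does not contain 118.200.42.84
  118.201.0.0/18 (118.201.0.0 - 118.201.63.255) does not contain 118.200.42.84
  118.136.0.0/18 (118.136.0.0 - 118.136.63.255) does not contain 118.200.42.84
  118.204.0.0/14 (118.204.0.0 - 118.207.255.255) does not contain 118.200.42.84
  119.200.0.0/13 (119.200.0.0 - 119.207.255.255) does not contain 118.200.42.84
  118.224.0.0/12 (118.224.0.0 - 118.239.255.255) does not contain 118.200.42.84
Longest matching prefix is /11 -> interface eth9.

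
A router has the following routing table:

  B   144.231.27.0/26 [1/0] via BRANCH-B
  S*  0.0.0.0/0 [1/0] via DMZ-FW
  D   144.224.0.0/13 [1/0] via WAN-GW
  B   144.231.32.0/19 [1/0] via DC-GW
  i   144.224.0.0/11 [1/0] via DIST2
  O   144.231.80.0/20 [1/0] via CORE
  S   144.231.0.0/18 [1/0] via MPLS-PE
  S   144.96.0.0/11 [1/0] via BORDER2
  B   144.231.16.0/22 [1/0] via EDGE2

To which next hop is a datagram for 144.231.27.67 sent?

Routes whose prefix contains 144.231.27.67:
  0.0.0.0/0 (default, matches everything) -> DMZ-FW
  144.224.0.0/11 (144.224.0.0 - 144.255.255.255) -> DIST2
  144.224.0.0/13 (144.224.0.0 - 144.231.255.255) -> WAN-GW
  144.231.0.0/18 (144.231.0.0 - 144.231.63.255) -> MPLS-PE
More-specific entries that do NOT match:
  144.231.27.0/26 (144.231.27.0 - 144.231.27.63) does not contain 144.231.27.67
  144.231.16.0/22 (144.231.16.0 - 144.231.19.255) does not contain 144.231.27.67
  144.231.80.0/20 (144.231.80.0 - 144.231.95.255) does not contain 144.231.27.67
  144.231.32.0/19 (144.231.32.0 - 144.231.63.255) does not contain 144.231.27.67
Longest matching prefix is /18 -> next hop MPLS-PE.

MPLS-PE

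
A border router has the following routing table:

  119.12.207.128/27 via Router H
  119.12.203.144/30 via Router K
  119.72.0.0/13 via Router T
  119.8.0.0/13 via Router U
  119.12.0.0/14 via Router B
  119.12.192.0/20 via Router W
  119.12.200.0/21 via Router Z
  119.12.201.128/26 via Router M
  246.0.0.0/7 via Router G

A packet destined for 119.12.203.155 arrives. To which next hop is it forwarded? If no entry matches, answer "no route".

Routes whose prefix contains 119.12.203.155:
  119.8.0.0/13 (119.8.0.0 - 119.15.255.255) -> Router U
  119.12.0.0/14 (119.12.0.0 - 119.15.255.255) -> Router B
  119.12.192.0/20 (119.12.192.0 - 119.12.207.255) -> Router W
  119.12.200.0/21 (119.12.200.0 - 119.12.207.255) -> Router Z
More-specific entries that do NOT match:
  119.12.203.144/30 (119.12.203.144 - 119.12.203.147) does not contain 119.12.203.155
  119.12.207.128/27 (119.12.207.128 - 119.12.207.159) does not contain 119.12.203.155
  119.12.201.128/26 (119.12.201.128 - 119.12.201.191) does not contain 119.12.203.155
Longest matching prefix is /21 -> next hop Router Z.

Router Z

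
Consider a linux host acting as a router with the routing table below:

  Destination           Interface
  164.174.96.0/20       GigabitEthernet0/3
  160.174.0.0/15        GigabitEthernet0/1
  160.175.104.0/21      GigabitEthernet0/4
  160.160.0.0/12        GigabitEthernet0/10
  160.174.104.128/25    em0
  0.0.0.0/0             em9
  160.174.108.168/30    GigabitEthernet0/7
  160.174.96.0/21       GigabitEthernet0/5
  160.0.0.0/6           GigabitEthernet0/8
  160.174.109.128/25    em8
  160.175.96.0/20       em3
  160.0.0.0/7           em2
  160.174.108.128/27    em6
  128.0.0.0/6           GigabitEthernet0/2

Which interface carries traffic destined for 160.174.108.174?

GigabitEthernet0/1

Routes whose prefix contains 160.174.108.174:
  0.0.0.0/0 (default, matches everything) -> em9
  160.0.0.0/6 (160.0.0.0 - 163.255.255.255) -> GigabitEthernet0/8
  160.0.0.0/7 (160.0.0.0 - 161.255.255.255) -> em2
  160.160.0.0/12 (160.160.0.0 - 160.175.255.255) -> GigabitEthernet0/10
  160.174.0.0/15 (160.174.0.0 - 160.175.255.255) -> GigabitEthernet0/1
More-specific entries that do NOT match:
  160.174.108.168/30 (160.174.108.168 - 160.174.108.171) does not contain 160.174.108.174
  160.174.108.128/27 (160.174.108.128 - 160.174.108.159) does not contain 160.174.108.174
  160.174.104.128/25 (160.174.104.128 - 160.174.104.255) does not contain 160.174.108.174
  160.174.109.128/25 (160.174.109.128 - 160.174.109.255) does not contain 160.174.108.174
  160.175.104.0/21 (160.175.104.0 - 160.175.111.255) does not contain 160.174.108.174
  160.174.96.0/21 (160.174.96.0 - 160.174.103.255) does not contain 160.174.108.174
  164.174.96.0/20 (164.174.96.0 - 164.174.111.255) does not contain 160.174.108.174
  160.175.96.0/20 (160.175.96.0 - 160.175.111.255) does not contain 160.174.108.174
Longest matching prefix is /15 -> interface GigabitEthernet0/1.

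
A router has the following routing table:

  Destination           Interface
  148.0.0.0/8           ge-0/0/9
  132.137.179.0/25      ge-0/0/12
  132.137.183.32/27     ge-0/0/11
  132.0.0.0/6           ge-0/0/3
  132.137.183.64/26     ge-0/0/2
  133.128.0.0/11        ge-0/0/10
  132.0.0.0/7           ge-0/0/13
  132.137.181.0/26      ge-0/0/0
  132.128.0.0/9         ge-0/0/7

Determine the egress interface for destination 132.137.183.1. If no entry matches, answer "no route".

ge-0/0/7

Routes whose prefix contains 132.137.183.1:
  132.0.0.0/6 (132.0.0.0 - 135.255.255.255) -> ge-0/0/3
  132.0.0.0/7 (132.0.0.0 - 133.255.255.255) -> ge-0/0/13
  132.128.0.0/9 (132.128.0.0 - 132.255.255.255) -> ge-0/0/7
More-specific entries that do NOT match:
  132.137.183.32/27 (132.137.183.32 - 132.137.183.63) does not contain 132.137.183.1
  132.137.183.64/26 (132.137.183.64 - 132.137.183.127) does not contain 132.137.183.1
  132.137.181.0/26 (132.137.181.0 - 132.137.181.63) does not contain 132.137.183.1
  132.137.179.0/25 (132.137.179.0 - 132.137.179.127) does not contain 132.137.183.1
  133.128.0.0/11 (133.128.0.0 - 133.159.255.255) does not contain 132.137.183.1
Longest matching prefix is /9 -> interface ge-0/0/7.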